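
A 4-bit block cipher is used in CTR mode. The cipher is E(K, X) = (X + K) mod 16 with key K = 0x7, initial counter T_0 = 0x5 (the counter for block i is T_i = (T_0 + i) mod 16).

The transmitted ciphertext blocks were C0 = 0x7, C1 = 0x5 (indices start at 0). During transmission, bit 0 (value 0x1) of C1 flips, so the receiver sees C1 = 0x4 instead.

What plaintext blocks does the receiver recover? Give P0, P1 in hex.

P0 = 0xB, P1 = 0x9

CTR decryption: S_i = E(K, T_i) where T_i is the counter for block i; P_i = C_i ⊕ S_i.
Only C1 changed, to 0x4. In CTR, a change in C_i flips the same bit in P_i only; the keystream is unaffected. Decrypting the received ciphertext:
P0: T = 0x5, S = E(K, T) = 0xC; 0x7 ⊕ 0xC = 0xB.
P1: T = 0x6, S = E(K, T) = 0xD; 0x4 ⊕ 0xD = 0x9.
Blocks that differ from the original plaintext: P1.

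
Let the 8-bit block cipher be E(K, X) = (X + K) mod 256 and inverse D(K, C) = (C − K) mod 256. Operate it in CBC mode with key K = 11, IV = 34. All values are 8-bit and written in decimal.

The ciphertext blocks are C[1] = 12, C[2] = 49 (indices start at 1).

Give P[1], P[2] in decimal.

P[1] = 35, P[2] = 42

CBC decryption: P_i = D(K, C_i) ⊕ C_{i−1}, with C_{0} = IV.
P[1]: D(K, 12) = 1; 1 ⊕ 34 = 35.
P[2]: D(K, 49) = 38; 38 ⊕ 12 = 42.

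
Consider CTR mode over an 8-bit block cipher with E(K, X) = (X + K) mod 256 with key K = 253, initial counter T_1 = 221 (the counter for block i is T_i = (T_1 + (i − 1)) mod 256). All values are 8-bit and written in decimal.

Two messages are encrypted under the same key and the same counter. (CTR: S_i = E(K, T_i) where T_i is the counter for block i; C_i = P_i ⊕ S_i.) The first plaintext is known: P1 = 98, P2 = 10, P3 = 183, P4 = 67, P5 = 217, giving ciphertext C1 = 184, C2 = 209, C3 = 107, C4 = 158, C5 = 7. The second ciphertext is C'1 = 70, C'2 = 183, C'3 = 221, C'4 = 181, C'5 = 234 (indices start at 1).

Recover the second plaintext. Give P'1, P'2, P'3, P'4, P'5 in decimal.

In CTR with a reused counter, both messages share the same keystream S_i, so C_i ⊕ C'_i = P_i ⊕ P'_i and thus P'_i = P_i ⊕ C_i ⊕ C'_i.
P'1: 98 ⊕ 184 ⊕ 70 = 156.
P'2: 10 ⊕ 209 ⊕ 183 = 108.
P'3: 183 ⊕ 107 ⊕ 221 = 1.
P'4: 67 ⊕ 158 ⊕ 181 = 104.
P'5: 217 ⊕ 7 ⊕ 234 = 52.

P'1 = 156, P'2 = 108, P'3 = 1, P'4 = 104, P'5 = 52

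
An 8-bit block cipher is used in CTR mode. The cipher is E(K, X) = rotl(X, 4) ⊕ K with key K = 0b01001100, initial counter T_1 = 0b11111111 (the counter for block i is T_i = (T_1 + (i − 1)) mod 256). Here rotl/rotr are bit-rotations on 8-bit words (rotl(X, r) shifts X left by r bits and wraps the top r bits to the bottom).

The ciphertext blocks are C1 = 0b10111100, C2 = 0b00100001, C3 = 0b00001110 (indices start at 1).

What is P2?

P2 = 0b01101101

CTR decryption: S_i = E(K, T_i) where T_i is the counter for block i; P_i = C_i ⊕ S_i.
P2: T = 0b00000000, S = E(K, T) = 0b01001100; 0b00100001 ⊕ 0b01001100 = 0b01101101.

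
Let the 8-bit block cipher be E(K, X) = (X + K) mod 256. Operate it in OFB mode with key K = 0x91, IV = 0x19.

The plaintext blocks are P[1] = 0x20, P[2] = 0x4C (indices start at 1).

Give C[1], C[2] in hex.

OFB encryption: S_i = E(K, S_{i−1}) with S_{0} = IV; C_i = P_i ⊕ S_i.
C[1]: S = E(K, 0x19) = 0xAA; 0x20 ⊕ 0xAA = 0x8A.
C[2]: S = E(K, 0xAA) = 0x3B; 0x4C ⊕ 0x3B = 0x77.

C[1] = 0x8A, C[2] = 0x77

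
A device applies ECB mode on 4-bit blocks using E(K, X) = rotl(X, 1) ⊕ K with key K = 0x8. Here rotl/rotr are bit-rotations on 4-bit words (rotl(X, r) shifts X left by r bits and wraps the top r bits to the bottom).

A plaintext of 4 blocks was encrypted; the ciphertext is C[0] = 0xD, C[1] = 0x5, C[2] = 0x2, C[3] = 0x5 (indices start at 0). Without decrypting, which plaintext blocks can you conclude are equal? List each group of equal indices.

P[1] = P[3]

ECB encrypts each block independently with the same key, so equal ciphertext blocks imply equal plaintext blocks.
C[1] = C[3] = 0x5, so P[1] = P[3].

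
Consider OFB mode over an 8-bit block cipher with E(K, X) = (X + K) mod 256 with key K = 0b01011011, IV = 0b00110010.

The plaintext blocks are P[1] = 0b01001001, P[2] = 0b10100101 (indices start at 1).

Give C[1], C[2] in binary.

C[1] = 0b11000100, C[2] = 0b01001101

OFB encryption: S_i = E(K, S_{i−1}) with S_{0} = IV; C_i = P_i ⊕ S_i.
C[1]: S = E(K, 0b00110010) = 0b10001101; 0b01001001 ⊕ 0b10001101 = 0b11000100.
C[2]: S = E(K, 0b10001101) = 0b11101000; 0b10100101 ⊕ 0b11101000 = 0b01001101.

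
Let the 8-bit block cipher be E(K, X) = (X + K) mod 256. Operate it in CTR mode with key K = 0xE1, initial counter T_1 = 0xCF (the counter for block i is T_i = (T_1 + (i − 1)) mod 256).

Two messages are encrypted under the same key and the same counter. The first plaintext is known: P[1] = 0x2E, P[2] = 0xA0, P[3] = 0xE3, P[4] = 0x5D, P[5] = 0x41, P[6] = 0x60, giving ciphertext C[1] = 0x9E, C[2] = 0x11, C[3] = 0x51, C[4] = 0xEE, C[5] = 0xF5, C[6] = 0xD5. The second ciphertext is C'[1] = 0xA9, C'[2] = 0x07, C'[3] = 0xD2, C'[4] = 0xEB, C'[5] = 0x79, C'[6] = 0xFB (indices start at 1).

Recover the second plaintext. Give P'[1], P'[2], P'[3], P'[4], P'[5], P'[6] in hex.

In CTR with a reused counter, both messages share the same keystream S_i, so C_i ⊕ C'_i = P_i ⊕ P'_i and thus P'_i = P_i ⊕ C_i ⊕ C'_i.
P'[1]: 0x2E ⊕ 0x9E ⊕ 0xA9 = 0x19.
P'[2]: 0xA0 ⊕ 0x11 ⊕ 0x07 = 0xB6.
P'[3]: 0xE3 ⊕ 0x51 ⊕ 0xD2 = 0x60.
P'[4]: 0x5D ⊕ 0xEE ⊕ 0xEB = 0x58.
P'[5]: 0x41 ⊕ 0xF5 ⊕ 0x79 = 0xCD.
P'[6]: 0x60 ⊕ 0xD5 ⊕ 0xFB = 0x4E.

P'[1] = 0x19, P'[2] = 0xB6, P'[3] = 0x60, P'[4] = 0x58, P'[5] = 0xCD, P'[6] = 0x4E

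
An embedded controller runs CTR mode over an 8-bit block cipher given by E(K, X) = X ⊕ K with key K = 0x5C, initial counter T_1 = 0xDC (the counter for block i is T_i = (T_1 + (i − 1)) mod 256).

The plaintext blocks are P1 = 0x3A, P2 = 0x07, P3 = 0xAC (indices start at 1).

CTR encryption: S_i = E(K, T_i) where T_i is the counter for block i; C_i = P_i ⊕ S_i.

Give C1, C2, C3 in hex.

C1: T = 0xDC, S = E(K, T) = 0x80; 0x3A ⊕ 0x80 = 0xBA.
C2: T = 0xDD, S = E(K, T) = 0x81; 0x07 ⊕ 0x81 = 0x86.
C3: T = 0xDE, S = E(K, T) = 0x82; 0xAC ⊕ 0x82 = 0x2E.

C1 = 0xBA, C2 = 0x86, C3 = 0x2E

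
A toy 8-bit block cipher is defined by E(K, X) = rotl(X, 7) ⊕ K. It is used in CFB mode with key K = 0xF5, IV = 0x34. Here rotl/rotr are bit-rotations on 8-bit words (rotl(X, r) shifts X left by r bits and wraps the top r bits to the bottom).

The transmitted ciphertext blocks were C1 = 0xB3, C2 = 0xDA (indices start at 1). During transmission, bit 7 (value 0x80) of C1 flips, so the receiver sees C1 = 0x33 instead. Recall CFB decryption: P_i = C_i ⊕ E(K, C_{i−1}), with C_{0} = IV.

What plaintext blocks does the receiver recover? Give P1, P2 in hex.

P1 = 0xDC, P2 = 0xB6

Only C1 changed, to 0x33. In CFB, a change in C_i flips the same bit in P_i and garbles P_{i+1}. Decrypting the received ciphertext:
P1: E(K, 0x34) = 0xEF; 0x33 ⊕ 0xEF = 0xDC.
P2: E(K, 0x33) = 0x6C; 0xDA ⊕ 0x6C = 0xB6.
Blocks that differ from the original plaintext: P1, P2.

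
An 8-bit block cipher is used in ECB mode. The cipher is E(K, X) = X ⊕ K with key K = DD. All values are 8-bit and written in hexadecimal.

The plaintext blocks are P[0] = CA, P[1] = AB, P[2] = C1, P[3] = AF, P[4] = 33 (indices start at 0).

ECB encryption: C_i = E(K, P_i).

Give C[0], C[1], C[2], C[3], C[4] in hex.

C[0] = 17, C[1] = 76, C[2] = 1C, C[3] = 72, C[4] = EE

C[0]: E(K, CA) = 17.
C[1]: E(K, AB) = 76.
C[2]: E(K, C1) = 1C.
C[3]: E(K, AF) = 72.
C[4]: E(K, 33) = EE.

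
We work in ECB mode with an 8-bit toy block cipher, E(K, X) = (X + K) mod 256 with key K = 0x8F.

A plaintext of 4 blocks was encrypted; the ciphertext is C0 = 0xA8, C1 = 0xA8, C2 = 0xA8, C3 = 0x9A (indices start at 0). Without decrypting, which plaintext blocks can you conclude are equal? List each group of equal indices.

ECB encrypts each block independently with the same key, so equal ciphertext blocks imply equal plaintext blocks.
C0 = C1 = C2 = 0xA8, so P0 = P1 = P2.

P0 = P1 = P2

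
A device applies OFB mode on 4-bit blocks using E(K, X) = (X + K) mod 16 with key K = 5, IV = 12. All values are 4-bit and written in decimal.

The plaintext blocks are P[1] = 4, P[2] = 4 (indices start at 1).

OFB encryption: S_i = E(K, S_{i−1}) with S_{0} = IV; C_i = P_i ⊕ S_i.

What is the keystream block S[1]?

C[1]: S = E(K, 12) = 1; 4 ⊕ 1 = 5.
So S[1] = 1.

1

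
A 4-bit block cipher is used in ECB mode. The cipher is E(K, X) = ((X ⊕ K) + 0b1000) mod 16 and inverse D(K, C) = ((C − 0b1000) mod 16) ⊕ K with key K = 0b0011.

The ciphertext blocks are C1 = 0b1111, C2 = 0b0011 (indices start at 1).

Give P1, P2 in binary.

P1 = 0b0100, P2 = 0b1000

ECB decryption: P_i = D(K, C_i).
P1: D(K, 0b1111) = 0b0100.
P2: D(K, 0b0011) = 0b1000.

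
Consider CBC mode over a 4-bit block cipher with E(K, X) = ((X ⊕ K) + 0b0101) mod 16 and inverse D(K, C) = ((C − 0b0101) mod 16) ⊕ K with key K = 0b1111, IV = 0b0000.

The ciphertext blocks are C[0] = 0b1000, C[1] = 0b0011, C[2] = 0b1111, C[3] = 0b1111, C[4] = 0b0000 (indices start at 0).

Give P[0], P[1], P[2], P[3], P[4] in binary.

P[0] = 0b1100, P[1] = 0b1001, P[2] = 0b0110, P[3] = 0b1010, P[4] = 0b1011

CBC decryption: P_i = D(K, C_i) ⊕ C_{i−1}, with C_{−1} = IV.
P[0]: D(K, 0b1000) = 0b1100; 0b1100 ⊕ 0b0000 = 0b1100.
P[1]: D(K, 0b0011) = 0b0001; 0b0001 ⊕ 0b1000 = 0b1001.
P[2]: D(K, 0b1111) = 0b0101; 0b0101 ⊕ 0b0011 = 0b0110.
P[3]: D(K, 0b1111) = 0b0101; 0b0101 ⊕ 0b1111 = 0b1010.
P[4]: D(K, 0b0000) = 0b0100; 0b0100 ⊕ 0b1111 = 0b1011.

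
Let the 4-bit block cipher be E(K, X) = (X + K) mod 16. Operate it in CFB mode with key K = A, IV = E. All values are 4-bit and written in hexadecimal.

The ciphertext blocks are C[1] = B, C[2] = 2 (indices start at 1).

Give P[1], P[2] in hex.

P[1] = 3, P[2] = 7

CFB decryption: P_i = C_i ⊕ E(K, C_{i−1}), with C_{0} = IV.
P[1]: E(K, E) = 8; B ⊕ 8 = 3.
P[2]: E(K, B) = 5; 2 ⊕ 5 = 7.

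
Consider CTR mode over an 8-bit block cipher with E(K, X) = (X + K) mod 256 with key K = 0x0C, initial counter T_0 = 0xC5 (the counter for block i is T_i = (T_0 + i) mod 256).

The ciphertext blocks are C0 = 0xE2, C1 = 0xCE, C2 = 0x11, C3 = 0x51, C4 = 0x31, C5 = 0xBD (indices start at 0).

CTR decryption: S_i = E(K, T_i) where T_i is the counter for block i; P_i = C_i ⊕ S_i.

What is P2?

P2: T = 0xC7, S = E(K, T) = 0xD3; 0x11 ⊕ 0xD3 = 0xC2.

P2 = 0xC2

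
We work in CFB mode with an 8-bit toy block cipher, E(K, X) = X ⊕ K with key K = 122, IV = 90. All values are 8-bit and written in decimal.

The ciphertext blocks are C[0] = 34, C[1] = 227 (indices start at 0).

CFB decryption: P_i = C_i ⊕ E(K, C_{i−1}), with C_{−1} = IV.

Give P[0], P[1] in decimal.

P[0]: E(K, 90) = 32; 34 ⊕ 32 = 2.
P[1]: E(K, 34) = 88; 227 ⊕ 88 = 187.

P[0] = 2, P[1] = 187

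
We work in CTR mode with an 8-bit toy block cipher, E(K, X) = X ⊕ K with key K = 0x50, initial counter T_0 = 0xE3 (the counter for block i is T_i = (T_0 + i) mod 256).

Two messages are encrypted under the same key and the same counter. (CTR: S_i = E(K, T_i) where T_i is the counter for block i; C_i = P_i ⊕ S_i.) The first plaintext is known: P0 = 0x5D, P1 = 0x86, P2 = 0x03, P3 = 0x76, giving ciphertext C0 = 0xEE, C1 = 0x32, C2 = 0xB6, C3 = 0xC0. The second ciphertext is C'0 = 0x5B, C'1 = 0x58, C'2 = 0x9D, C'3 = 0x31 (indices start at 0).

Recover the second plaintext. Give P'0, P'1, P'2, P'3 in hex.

P'0 = 0xE8, P'1 = 0xEC, P'2 = 0x28, P'3 = 0x87

In CTR with a reused counter, both messages share the same keystream S_i, so C_i ⊕ C'_i = P_i ⊕ P'_i and thus P'_i = P_i ⊕ C_i ⊕ C'_i.
P'0: 0x5D ⊕ 0xEE ⊕ 0x5B = 0xE8.
P'1: 0x86 ⊕ 0x32 ⊕ 0x58 = 0xEC.
P'2: 0x03 ⊕ 0xB6 ⊕ 0x9D = 0x28.
P'3: 0x76 ⊕ 0xC0 ⊕ 0x31 = 0x87.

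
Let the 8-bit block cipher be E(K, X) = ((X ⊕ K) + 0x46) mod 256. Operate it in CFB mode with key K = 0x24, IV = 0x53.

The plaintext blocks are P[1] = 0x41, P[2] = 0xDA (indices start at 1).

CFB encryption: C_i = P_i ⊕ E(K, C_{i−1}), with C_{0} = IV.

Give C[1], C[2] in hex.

C[1] = 0xFC, C[2] = 0xC4

C[1]: E(K, 0x53) = 0xBD; 0x41 ⊕ 0xBD = 0xFC.
C[2]: E(K, 0xFC) = 0x1E; 0xDA ⊕ 0x1E = 0xC4.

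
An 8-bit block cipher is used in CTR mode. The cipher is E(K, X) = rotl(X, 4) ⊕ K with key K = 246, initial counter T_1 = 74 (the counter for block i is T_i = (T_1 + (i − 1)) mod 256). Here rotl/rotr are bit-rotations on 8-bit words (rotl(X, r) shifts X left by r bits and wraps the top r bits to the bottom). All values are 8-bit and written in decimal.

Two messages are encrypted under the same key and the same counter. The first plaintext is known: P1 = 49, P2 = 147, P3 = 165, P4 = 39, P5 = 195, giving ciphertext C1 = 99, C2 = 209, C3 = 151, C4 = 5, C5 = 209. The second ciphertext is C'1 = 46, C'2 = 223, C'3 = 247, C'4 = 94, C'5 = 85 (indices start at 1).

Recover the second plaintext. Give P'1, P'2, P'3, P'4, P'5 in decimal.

P'1 = 124, P'2 = 157, P'3 = 197, P'4 = 124, P'5 = 71

In CTR with a reused counter, both messages share the same keystream S_i, so C_i ⊕ C'_i = P_i ⊕ P'_i and thus P'_i = P_i ⊕ C_i ⊕ C'_i.
P'1: 49 ⊕ 99 ⊕ 46 = 124.
P'2: 147 ⊕ 209 ⊕ 223 = 157.
P'3: 165 ⊕ 151 ⊕ 247 = 197.
P'4: 39 ⊕ 5 ⊕ 94 = 124.
P'5: 195 ⊕ 209 ⊕ 85 = 71.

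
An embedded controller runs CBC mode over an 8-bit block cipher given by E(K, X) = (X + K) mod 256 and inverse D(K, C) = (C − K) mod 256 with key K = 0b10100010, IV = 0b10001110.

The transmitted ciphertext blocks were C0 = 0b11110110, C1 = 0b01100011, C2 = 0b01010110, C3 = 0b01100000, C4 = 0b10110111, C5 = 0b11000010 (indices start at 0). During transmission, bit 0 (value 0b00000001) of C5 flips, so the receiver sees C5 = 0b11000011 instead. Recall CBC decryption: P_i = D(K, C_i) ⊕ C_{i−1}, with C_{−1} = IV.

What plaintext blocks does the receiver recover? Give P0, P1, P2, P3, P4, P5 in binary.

Only C5 changed, to 0b11000011. In CBC, a change in C_i garbles P_i and flips the same bit in P_{i+1}. Decrypting the received ciphertext:
P0: D(K, 0b11110110) = 0b01010100; 0b01010100 ⊕ 0b10001110 = 0b11011010.
P1: D(K, 0b01100011) = 0b11000001; 0b11000001 ⊕ 0b11110110 = 0b00110111.
P2: D(K, 0b01010110) = 0b10110100; 0b10110100 ⊕ 0b01100011 = 0b11010111.
P3: D(K, 0b01100000) = 0b10111110; 0b10111110 ⊕ 0b01010110 = 0b11101000.
P4: D(K, 0b10110111) = 0b00010101; 0b00010101 ⊕ 0b01100000 = 0b01110101.
P5: D(K, 0b11000011) = 0b00100001; 0b00100001 ⊕ 0b10110111 = 0b10010110.
Blocks that differ from the original plaintext: P5.

P0 = 0b11011010, P1 = 0b00110111, P2 = 0b11010111, P3 = 0b11101000, P4 = 0b01110101, P5 = 0b10010110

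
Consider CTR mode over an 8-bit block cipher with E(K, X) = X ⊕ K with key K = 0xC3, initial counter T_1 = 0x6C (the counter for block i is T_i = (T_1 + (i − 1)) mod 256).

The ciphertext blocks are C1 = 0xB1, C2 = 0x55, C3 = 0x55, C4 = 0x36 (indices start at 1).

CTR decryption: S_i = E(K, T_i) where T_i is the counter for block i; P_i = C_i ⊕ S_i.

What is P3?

P3 = 0xF8

P3: T = 0x6E, S = E(K, T) = 0xAD; 0x55 ⊕ 0xAD = 0xF8.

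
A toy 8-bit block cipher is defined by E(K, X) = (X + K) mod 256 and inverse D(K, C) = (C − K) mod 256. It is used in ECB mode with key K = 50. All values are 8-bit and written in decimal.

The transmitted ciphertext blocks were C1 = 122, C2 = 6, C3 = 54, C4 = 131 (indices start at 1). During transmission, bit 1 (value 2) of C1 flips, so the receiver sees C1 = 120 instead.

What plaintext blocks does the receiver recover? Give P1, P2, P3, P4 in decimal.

ECB decryption: P_i = D(K, C_i).
Only C1 changed, to 120. In ECB, a change in C_i affects only P_i. Decrypting the received ciphertext:
P1: D(K, 120) = 70.
P2: D(K, 6) = 212.
P3: D(K, 54) = 4.
P4: D(K, 131) = 81.
Blocks that differ from the original plaintext: P1.

P1 = 70, P2 = 212, P3 = 4, P4 = 81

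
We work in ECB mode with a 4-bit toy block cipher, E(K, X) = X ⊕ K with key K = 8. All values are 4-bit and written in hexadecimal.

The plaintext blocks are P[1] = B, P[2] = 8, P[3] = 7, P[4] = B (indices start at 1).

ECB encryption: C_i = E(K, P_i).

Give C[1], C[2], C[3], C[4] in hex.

C[1] = 3, C[2] = 0, C[3] = F, C[4] = 3

C[1]: E(K, B) = 3.
C[2]: E(K, 8) = 0.
C[3]: E(K, 7) = F.
C[4]: E(K, B) = 3.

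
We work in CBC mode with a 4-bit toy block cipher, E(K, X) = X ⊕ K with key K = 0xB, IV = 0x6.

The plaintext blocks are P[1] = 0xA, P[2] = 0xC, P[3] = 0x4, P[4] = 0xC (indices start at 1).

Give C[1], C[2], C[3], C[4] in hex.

C[1] = 0x7, C[2] = 0x0, C[3] = 0xF, C[4] = 0x8

CBC encryption: C_i = E(K, P_i ⊕ C_{i−1}), with C_{0} = IV.
C[1]: P[1] ⊕ 0x6 = 0xC; E(K, 0xC) = 0x7.
C[2]: P[2] ⊕ 0x7 = 0xB; E(K, 0xB) = 0x0.
C[3]: P[3] ⊕ 0x0 = 0x4; E(K, 0x4) = 0xF.
C[4]: P[4] ⊕ 0xF = 0x3; E(K, 0x3) = 0x8.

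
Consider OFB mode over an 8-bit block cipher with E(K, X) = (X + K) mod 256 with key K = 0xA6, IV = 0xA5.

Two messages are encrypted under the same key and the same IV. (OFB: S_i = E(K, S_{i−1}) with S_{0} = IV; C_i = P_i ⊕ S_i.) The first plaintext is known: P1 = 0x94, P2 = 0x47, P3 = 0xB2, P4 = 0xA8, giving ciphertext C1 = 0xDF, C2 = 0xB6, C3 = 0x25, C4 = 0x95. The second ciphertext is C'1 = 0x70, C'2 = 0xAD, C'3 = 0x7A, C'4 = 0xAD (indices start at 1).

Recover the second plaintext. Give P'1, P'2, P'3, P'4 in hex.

In OFB with a reused IV, both messages share the same keystream S_i, so C_i ⊕ C'_i = P_i ⊕ P'_i and thus P'_i = P_i ⊕ C_i ⊕ C'_i.
P'1: 0x94 ⊕ 0xDF ⊕ 0x70 = 0x3B.
P'2: 0x47 ⊕ 0xB6 ⊕ 0xAD = 0x5C.
P'3: 0xB2 ⊕ 0x25 ⊕ 0x7A = 0xED.
P'4: 0xA8 ⊕ 0x95 ⊕ 0xAD = 0x90.

P'1 = 0x3B, P'2 = 0x5C, P'3 = 0xED, P'4 = 0x90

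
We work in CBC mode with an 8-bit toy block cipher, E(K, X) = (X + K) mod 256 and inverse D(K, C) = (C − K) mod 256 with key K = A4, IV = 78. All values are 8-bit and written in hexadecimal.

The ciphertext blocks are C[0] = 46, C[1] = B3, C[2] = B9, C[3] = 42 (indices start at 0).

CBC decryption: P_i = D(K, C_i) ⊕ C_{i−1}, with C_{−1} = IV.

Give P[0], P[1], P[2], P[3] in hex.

P[0]: D(K, 46) = A2; A2 ⊕ 78 = DA.
P[1]: D(K, B3) = 0F; 0F ⊕ 46 = 49.
P[2]: D(K, B9) = 15; 15 ⊕ B3 = A6.
P[3]: D(K, 42) = 9E; 9E ⊕ B9 = 27.

P[0] = DA, P[1] = 49, P[2] = A6, P[3] = 27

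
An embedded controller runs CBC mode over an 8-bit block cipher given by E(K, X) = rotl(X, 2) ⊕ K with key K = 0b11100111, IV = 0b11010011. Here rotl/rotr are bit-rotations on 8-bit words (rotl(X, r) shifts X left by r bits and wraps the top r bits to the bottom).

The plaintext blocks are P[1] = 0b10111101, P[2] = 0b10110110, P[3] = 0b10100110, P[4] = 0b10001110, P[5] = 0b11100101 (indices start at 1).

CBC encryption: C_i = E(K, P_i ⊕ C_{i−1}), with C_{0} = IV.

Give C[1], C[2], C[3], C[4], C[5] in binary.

C[1] = 0b01011110, C[2] = 0b01000100, C[3] = 0b01101100, C[4] = 0b01101100, C[5] = 0b11000001

C[1]: P[1] ⊕ 0b11010011 = 0b01101110; E(K, 0b01101110) = 0b01011110.
C[2]: P[2] ⊕ 0b01011110 = 0b11101000; E(K, 0b11101000) = 0b01000100.
C[3]: P[3] ⊕ 0b01000100 = 0b11100010; E(K, 0b11100010) = 0b01101100.
C[4]: P[4] ⊕ 0b01101100 = 0b11100010; E(K, 0b11100010) = 0b01101100.
C[5]: P[5] ⊕ 0b01101100 = 0b10001001; E(K, 0b10001001) = 0b11000001.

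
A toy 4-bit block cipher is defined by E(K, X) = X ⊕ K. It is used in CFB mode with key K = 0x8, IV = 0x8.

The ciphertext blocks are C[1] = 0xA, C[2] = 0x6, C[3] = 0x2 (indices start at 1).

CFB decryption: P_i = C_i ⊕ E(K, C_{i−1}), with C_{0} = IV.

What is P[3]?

P[3]: E(K, 0x6) = 0xE; 0x2 ⊕ 0xE = 0xC.

P[3] = 0xC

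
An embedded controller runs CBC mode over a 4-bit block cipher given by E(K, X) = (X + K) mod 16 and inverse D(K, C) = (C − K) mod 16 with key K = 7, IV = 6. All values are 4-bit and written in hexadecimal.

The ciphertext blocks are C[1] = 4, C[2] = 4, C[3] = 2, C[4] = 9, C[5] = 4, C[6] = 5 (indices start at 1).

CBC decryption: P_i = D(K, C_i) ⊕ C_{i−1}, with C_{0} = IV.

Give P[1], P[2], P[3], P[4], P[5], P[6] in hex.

P[1] = B, P[2] = 9, P[3] = F, P[4] = 0, P[5] = 4, P[6] = A

P[1]: D(K, 4) = D; D ⊕ 6 = B.
P[2]: D(K, 4) = D; D ⊕ 4 = 9.
P[3]: D(K, 2) = B; B ⊕ 4 = F.
P[4]: D(K, 9) = 2; 2 ⊕ 2 = 0.
P[5]: D(K, 4) = D; D ⊕ 9 = 4.
P[6]: D(K, 5) = E; E ⊕ 4 = A.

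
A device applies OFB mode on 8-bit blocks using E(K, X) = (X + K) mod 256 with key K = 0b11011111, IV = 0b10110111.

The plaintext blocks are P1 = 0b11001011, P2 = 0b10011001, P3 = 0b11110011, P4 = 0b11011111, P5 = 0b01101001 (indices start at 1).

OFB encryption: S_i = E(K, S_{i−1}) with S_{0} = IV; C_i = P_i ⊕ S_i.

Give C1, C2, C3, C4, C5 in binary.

C1: S = E(K, 0b10110111) = 0b10010110; 0b11001011 ⊕ 0b10010110 = 0b01011101.
C2: S = E(K, 0b10010110) = 0b01110101; 0b10011001 ⊕ 0b01110101 = 0b11101100.
C3: S = E(K, 0b01110101) = 0b01010100; 0b11110011 ⊕ 0b01010100 = 0b10100111.
C4: S = E(K, 0b01010100) = 0b00110011; 0b11011111 ⊕ 0b00110011 = 0b11101100.
C5: S = E(K, 0b00110011) = 0b00010010; 0b01101001 ⊕ 0b00010010 = 0b01111011.

C1 = 0b01011101, C2 = 0b11101100, C3 = 0b10100111, C4 = 0b11101100, C5 = 0b01111011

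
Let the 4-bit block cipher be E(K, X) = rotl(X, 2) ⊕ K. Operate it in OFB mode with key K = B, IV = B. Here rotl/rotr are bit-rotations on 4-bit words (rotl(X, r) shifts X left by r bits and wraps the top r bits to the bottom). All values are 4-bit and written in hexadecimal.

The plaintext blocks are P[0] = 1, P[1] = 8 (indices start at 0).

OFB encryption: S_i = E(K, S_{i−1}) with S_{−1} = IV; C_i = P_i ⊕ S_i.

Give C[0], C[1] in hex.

C[0] = 4, C[1] = 6

C[0]: S = E(K, B) = 5; 1 ⊕ 5 = 4.
C[1]: S = E(K, 5) = E; 8 ⊕ E = 6.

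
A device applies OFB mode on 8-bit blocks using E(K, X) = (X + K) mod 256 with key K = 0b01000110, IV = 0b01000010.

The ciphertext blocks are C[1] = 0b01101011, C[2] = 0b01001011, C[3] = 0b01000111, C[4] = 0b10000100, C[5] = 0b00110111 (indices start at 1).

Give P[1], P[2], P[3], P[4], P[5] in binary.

P[1] = 0b11100011, P[2] = 0b10000101, P[3] = 0b01010011, P[4] = 0b11011110, P[5] = 0b10010111

OFB decryption: S_i = E(K, S_{i−1}) with S_{0} = IV; P_i = C_i ⊕ S_i.
P[1]: S = E(K, 0b01000010) = 0b10001000; 0b01101011 ⊕ 0b10001000 = 0b11100011.
P[2]: S = E(K, 0b10001000) = 0b11001110; 0b01001011 ⊕ 0b11001110 = 0b10000101.
P[3]: S = E(K, 0b11001110) = 0b00010100; 0b01000111 ⊕ 0b00010100 = 0b01010011.
P[4]: S = E(K, 0b00010100) = 0b01011010; 0b10000100 ⊕ 0b01011010 = 0b11011110.
P[5]: S = E(K, 0b01011010) = 0b10100000; 0b00110111 ⊕ 0b10100000 = 0b10010111.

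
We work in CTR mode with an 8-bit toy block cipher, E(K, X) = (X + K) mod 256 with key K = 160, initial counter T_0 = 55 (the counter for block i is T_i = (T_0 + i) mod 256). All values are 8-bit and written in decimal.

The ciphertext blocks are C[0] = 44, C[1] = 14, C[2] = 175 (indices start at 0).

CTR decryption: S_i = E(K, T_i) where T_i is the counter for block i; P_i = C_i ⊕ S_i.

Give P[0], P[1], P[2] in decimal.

P[0]: T = 55, S = E(K, T) = 215; 44 ⊕ 215 = 251.
P[1]: T = 56, S = E(K, T) = 216; 14 ⊕ 216 = 214.
P[2]: T = 57, S = E(K, T) = 217; 175 ⊕ 217 = 118.

P[0] = 251, P[1] = 214, P[2] = 118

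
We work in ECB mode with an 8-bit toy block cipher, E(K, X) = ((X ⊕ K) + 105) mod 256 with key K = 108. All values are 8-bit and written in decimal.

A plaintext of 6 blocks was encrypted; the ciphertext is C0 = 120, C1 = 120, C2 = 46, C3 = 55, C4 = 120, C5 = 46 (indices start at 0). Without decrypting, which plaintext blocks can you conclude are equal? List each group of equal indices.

ECB encrypts each block independently with the same key, so equal ciphertext blocks imply equal plaintext blocks.
C0 = C1 = C4 = 120, so P0 = P1 = P4.
C2 = C5 = 46, so P2 = P5.

P0 = P1 = P4; P2 = P5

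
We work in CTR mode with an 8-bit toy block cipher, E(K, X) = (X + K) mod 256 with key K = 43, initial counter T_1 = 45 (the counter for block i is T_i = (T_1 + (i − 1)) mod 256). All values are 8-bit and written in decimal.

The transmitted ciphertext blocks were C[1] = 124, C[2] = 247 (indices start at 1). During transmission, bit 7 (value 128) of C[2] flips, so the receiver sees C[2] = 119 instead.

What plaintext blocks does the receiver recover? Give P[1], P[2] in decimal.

P[1] = 36, P[2] = 46

CTR decryption: S_i = E(K, T_i) where T_i is the counter for block i; P_i = C_i ⊕ S_i.
Only C[2] changed, to 119. In CTR, a change in C_i flips the same bit in P_i only; the keystream is unaffected. Decrypting the received ciphertext:
P[1]: T = 45, S = E(K, T) = 88; 124 ⊕ 88 = 36.
P[2]: T = 46, S = E(K, T) = 89; 119 ⊕ 89 = 46.
Blocks that differ from the original plaintext: P[2].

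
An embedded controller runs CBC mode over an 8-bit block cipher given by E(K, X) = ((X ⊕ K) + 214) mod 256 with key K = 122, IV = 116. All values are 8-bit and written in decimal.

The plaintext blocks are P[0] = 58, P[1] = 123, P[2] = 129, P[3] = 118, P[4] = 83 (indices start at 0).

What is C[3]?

C[3] = 210

CBC encryption: C_i = E(K, P_i ⊕ C_{i−1}), with C_{−1} = IV.
C[0]: P[0] ⊕ 116 = 78; E(K, 78) = 10.
C[1]: P[1] ⊕ 10 = 113; E(K, 113) = 225.
C[2]: P[2] ⊕ 225 = 96; E(K, 96) = 240.
C[3]: P[3] ⊕ 240 = 134; E(K, 134) = 210.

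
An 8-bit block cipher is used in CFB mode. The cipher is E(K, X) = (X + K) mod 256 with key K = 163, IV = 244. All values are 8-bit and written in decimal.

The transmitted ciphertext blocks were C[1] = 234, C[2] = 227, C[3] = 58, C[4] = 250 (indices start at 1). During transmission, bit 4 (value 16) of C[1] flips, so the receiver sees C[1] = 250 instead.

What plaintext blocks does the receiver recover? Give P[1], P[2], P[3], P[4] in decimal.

P[1] = 109, P[2] = 126, P[3] = 188, P[4] = 39

CFB decryption: P_i = C_i ⊕ E(K, C_{i−1}), with C_{0} = IV.
Only C[1] changed, to 250. In CFB, a change in C_i flips the same bit in P_i and garbles P_{i+1}. Decrypting the received ciphertext:
P[1]: E(K, 244) = 151; 250 ⊕ 151 = 109.
P[2]: E(K, 250) = 157; 227 ⊕ 157 = 126.
P[3]: E(K, 227) = 134; 58 ⊕ 134 = 188.
P[4]: E(K, 58) = 221; 250 ⊕ 221 = 39.
Blocks that differ from the original plaintext: P[1], P[2].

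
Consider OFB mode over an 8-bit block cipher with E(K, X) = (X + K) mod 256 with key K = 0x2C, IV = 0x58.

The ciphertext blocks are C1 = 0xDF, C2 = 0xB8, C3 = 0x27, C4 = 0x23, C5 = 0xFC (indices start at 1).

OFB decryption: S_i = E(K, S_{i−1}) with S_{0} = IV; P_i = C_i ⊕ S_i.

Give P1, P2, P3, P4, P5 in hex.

P1 = 0x5B, P2 = 0x08, P3 = 0xFB, P4 = 0x2B, P5 = 0xC8

P1: S = E(K, 0x58) = 0x84; 0xDF ⊕ 0x84 = 0x5B.
P2: S = E(K, 0x84) = 0xB0; 0xB8 ⊕ 0xB0 = 0x08.
P3: S = E(K, 0xB0) = 0xDC; 0x27 ⊕ 0xDC = 0xFB.
P4: S = E(K, 0xDC) = 0x08; 0x23 ⊕ 0x08 = 0x2B.
P5: S = E(K, 0x08) = 0x34; 0xFC ⊕ 0x34 = 0xC8.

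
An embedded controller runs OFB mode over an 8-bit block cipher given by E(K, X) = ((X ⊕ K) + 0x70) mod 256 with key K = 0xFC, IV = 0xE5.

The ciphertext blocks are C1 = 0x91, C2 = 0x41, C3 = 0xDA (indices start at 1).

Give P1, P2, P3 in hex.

P1 = 0x18, P2 = 0xA4, P3 = 0x53

OFB decryption: S_i = E(K, S_{i−1}) with S_{0} = IV; P_i = C_i ⊕ S_i.
P1: S = E(K, 0xE5) = 0x89; 0x91 ⊕ 0x89 = 0x18.
P2: S = E(K, 0x89) = 0xE5; 0x41 ⊕ 0xE5 = 0xA4.
P3: S = E(K, 0xE5) = 0x89; 0xDA ⊕ 0x89 = 0x53.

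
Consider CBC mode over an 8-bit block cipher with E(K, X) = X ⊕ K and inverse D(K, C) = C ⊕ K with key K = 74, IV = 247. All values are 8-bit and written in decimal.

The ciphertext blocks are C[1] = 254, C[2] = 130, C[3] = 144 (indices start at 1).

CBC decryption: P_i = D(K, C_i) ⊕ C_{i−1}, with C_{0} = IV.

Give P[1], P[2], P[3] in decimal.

P[1] = 67, P[2] = 54, P[3] = 88

P[1]: D(K, 254) = 180; 180 ⊕ 247 = 67.
P[2]: D(K, 130) = 200; 200 ⊕ 254 = 54.
P[3]: D(K, 144) = 218; 218 ⊕ 130 = 88.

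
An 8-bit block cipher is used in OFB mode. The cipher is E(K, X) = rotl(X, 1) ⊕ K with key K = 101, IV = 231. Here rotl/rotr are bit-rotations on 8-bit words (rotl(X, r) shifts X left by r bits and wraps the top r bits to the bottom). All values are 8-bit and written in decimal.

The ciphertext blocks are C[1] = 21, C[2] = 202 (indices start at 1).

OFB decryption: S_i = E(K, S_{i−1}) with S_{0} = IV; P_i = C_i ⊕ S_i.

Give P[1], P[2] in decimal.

P[1] = 191, P[2] = 250

P[1]: S = E(K, 231) = 170; 21 ⊕ 170 = 191.
P[2]: S = E(K, 170) = 48; 202 ⊕ 48 = 250.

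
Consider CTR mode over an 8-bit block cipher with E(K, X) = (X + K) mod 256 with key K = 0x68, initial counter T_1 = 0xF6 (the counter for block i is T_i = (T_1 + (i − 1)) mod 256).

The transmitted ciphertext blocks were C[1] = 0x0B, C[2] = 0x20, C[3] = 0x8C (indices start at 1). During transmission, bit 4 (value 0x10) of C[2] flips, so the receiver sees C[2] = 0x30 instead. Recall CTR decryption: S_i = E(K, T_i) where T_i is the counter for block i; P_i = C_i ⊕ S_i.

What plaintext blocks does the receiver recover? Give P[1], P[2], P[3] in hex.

P[1] = 0x55, P[2] = 0x6F, P[3] = 0xEC

Only C[2] changed, to 0x30. In CTR, a change in C_i flips the same bit in P_i only; the keystream is unaffected. Decrypting the received ciphertext:
P[1]: T = 0xF6, S = E(K, T) = 0x5E; 0x0B ⊕ 0x5E = 0x55.
P[2]: T = 0xF7, S = E(K, T) = 0x5F; 0x30 ⊕ 0x5F = 0x6F.
P[3]: T = 0xF8, S = E(K, T) = 0x60; 0x8C ⊕ 0x60 = 0xEC.
Blocks that differ from the original plaintext: P[2].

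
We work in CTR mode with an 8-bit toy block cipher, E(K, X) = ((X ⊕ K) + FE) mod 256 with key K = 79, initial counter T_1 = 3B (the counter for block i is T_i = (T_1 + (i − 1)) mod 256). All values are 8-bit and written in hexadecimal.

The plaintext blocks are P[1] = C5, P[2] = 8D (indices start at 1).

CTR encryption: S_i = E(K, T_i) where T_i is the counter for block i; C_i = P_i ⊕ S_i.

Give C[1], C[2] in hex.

C[1] = 85, C[2] = CE

C[1]: T = 3B, S = E(K, T) = 40; C5 ⊕ 40 = 85.
C[2]: T = 3C, S = E(K, T) = 43; 8D ⊕ 43 = CE.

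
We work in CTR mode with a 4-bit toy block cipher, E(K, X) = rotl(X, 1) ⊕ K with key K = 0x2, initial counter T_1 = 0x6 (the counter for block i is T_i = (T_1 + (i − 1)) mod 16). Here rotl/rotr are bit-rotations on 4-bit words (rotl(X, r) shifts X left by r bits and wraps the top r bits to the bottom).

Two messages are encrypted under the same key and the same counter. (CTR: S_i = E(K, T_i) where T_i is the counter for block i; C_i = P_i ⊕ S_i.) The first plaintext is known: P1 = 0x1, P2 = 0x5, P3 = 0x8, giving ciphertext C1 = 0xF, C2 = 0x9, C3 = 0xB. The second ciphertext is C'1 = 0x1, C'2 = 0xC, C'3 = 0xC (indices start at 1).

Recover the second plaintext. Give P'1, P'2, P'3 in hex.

P'1 = 0xF, P'2 = 0x0, P'3 = 0xF

In CTR with a reused counter, both messages share the same keystream S_i, so C_i ⊕ C'_i = P_i ⊕ P'_i and thus P'_i = P_i ⊕ C_i ⊕ C'_i.
P'1: 0x1 ⊕ 0xF ⊕ 0x1 = 0xF.
P'2: 0x5 ⊕ 0x9 ⊕ 0xC = 0x0.
P'3: 0x8 ⊕ 0xB ⊕ 0xC = 0xF.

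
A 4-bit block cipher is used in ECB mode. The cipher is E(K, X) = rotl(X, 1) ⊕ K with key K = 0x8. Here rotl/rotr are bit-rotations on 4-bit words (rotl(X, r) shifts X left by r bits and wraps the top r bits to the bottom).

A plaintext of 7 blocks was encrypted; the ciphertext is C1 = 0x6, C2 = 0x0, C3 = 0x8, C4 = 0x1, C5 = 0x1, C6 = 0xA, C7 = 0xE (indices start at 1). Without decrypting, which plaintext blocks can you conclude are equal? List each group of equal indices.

P4 = P5

ECB encrypts each block independently with the same key, so equal ciphertext blocks imply equal plaintext blocks.
C4 = C5 = 0x1, so P4 = P5.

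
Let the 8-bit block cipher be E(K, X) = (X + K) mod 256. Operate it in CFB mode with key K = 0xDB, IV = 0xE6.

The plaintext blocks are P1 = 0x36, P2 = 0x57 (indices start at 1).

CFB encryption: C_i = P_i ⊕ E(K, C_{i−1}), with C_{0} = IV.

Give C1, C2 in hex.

C1 = 0xF7, C2 = 0x85

C1: E(K, 0xE6) = 0xC1; 0x36 ⊕ 0xC1 = 0xF7.
C2: E(K, 0xF7) = 0xD2; 0x57 ⊕ 0xD2 = 0x85.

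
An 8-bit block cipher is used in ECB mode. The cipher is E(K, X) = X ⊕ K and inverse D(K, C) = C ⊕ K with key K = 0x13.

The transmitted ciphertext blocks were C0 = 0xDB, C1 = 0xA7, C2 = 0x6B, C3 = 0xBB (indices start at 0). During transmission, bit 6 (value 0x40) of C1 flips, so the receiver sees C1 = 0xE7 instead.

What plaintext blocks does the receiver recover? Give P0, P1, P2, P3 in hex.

ECB decryption: P_i = D(K, C_i).
Only C1 changed, to 0xE7. In ECB, a change in C_i affects only P_i. Decrypting the received ciphertext:
P0: D(K, 0xDB) = 0xC8.
P1: D(K, 0xE7) = 0xF4.
P2: D(K, 0x6B) = 0x78.
P3: D(K, 0xBB) = 0xA8.
Blocks that differ from the original plaintext: P1.

P0 = 0xC8, P1 = 0xF4, P2 = 0x78, P3 = 0xA8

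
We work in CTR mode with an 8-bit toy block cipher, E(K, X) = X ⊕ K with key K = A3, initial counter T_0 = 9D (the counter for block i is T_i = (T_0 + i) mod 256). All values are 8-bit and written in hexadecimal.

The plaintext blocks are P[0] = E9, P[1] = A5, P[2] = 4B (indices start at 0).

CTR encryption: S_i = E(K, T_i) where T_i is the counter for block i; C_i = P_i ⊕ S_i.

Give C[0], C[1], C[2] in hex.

C[0]: T = 9D, S = E(K, T) = 3E; E9 ⊕ 3E = D7.
C[1]: T = 9E, S = E(K, T) = 3D; A5 ⊕ 3D = 98.
C[2]: T = 9F, S = E(K, T) = 3C; 4B ⊕ 3C = 77.

C[0] = D7, C[1] = 98, C[2] = 77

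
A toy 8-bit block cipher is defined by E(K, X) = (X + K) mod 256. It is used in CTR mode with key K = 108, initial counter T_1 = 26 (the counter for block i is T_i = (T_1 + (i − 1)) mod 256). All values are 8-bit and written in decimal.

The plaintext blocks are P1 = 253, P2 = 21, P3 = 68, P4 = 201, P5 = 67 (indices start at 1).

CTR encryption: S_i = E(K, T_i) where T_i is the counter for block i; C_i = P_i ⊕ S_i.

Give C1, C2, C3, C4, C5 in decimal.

C1 = 123, C2 = 146, C3 = 204, C4 = 64, C5 = 201

C1: T = 26, S = E(K, T) = 134; 253 ⊕ 134 = 123.
C2: T = 27, S = E(K, T) = 135; 21 ⊕ 135 = 146.
C3: T = 28, S = E(K, T) = 136; 68 ⊕ 136 = 204.
C4: T = 29, S = E(K, T) = 137; 201 ⊕ 137 = 64.
C5: T = 30, S = E(K, T) = 138; 67 ⊕ 138 = 201.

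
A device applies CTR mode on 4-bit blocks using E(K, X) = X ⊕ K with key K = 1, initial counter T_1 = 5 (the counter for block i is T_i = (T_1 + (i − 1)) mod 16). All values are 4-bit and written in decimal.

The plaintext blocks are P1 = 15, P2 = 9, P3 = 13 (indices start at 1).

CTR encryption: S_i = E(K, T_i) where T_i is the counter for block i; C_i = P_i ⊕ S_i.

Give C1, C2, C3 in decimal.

C1 = 11, C2 = 14, C3 = 11

C1: T = 5, S = E(K, T) = 4; 15 ⊕ 4 = 11.
C2: T = 6, S = E(K, T) = 7; 9 ⊕ 7 = 14.
C3: T = 7, S = E(K, T) = 6; 13 ⊕ 6 = 11.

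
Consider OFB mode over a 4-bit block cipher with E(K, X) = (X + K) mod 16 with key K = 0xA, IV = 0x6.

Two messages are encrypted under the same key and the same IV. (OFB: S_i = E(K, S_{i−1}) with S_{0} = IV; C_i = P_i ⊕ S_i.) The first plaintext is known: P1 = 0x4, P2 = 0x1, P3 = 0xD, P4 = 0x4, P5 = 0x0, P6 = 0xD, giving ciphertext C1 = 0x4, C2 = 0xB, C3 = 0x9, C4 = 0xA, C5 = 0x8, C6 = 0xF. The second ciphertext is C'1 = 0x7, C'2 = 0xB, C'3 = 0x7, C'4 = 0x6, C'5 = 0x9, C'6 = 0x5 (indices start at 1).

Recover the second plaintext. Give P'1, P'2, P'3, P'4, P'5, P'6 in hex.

In OFB with a reused IV, both messages share the same keystream S_i, so C_i ⊕ C'_i = P_i ⊕ P'_i and thus P'_i = P_i ⊕ C_i ⊕ C'_i.
P'1: 0x4 ⊕ 0x4 ⊕ 0x7 = 0x7.
P'2: 0x1 ⊕ 0xB ⊕ 0xB = 0x1.
P'3: 0xD ⊕ 0x9 ⊕ 0x7 = 0x3.
P'4: 0x4 ⊕ 0xA ⊕ 0x6 = 0x8.
P'5: 0x0 ⊕ 0x8 ⊕ 0x9 = 0x1.
P'6: 0xD ⊕ 0xF ⊕ 0x5 = 0x7.

P'1 = 0x7, P'2 = 0x1, P'3 = 0x3, P'4 = 0x8, P'5 = 0x1, P'6 = 0x7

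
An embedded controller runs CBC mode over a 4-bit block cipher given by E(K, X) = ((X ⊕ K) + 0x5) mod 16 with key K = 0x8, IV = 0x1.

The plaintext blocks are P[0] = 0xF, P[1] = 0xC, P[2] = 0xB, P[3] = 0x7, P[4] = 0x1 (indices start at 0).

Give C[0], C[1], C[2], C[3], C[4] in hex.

C[0] = 0xB, C[1] = 0x4, C[2] = 0xC, C[3] = 0x8, C[4] = 0x6

CBC encryption: C_i = E(K, P_i ⊕ C_{i−1}), with C_{−1} = IV.
C[0]: P[0] ⊕ 0x1 = 0xE; E(K, 0xE) = 0xB.
C[1]: P[1] ⊕ 0xB = 0x7; E(K, 0x7) = 0x4.
C[2]: P[2] ⊕ 0x4 = 0xF; E(K, 0xF) = 0xC.
C[3]: P[3] ⊕ 0xC = 0xB; E(K, 0xB) = 0x8.
C[4]: P[4] ⊕ 0x8 = 0x9; E(K, 0x9) = 0x6.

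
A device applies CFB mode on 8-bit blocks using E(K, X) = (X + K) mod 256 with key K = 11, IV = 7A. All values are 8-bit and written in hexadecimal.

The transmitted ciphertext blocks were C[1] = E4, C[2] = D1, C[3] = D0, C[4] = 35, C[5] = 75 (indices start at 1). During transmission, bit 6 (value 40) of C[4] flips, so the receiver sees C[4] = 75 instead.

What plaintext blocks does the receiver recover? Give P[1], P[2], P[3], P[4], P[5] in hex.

P[1] = 6F, P[2] = 24, P[3] = 32, P[4] = 94, P[5] = F3

CFB decryption: P_i = C_i ⊕ E(K, C_{i−1}), with C_{0} = IV.
Only C[4] changed, to 75. In CFB, a change in C_i flips the same bit in P_i and garbles P_{i+1}. Decrypting the received ciphertext:
P[1]: E(K, 7A) = 8B; E4 ⊕ 8B = 6F.
P[2]: E(K, E4) = F5; D1 ⊕ F5 = 24.
P[3]: E(K, D1) = E2; D0 ⊕ E2 = 32.
P[4]: E(K, D0) = E1; 75 ⊕ E1 = 94.
P[5]: E(K, 75) = 86; 75 ⊕ 86 = F3.
Blocks that differ from the original plaintext: P[4], P[5].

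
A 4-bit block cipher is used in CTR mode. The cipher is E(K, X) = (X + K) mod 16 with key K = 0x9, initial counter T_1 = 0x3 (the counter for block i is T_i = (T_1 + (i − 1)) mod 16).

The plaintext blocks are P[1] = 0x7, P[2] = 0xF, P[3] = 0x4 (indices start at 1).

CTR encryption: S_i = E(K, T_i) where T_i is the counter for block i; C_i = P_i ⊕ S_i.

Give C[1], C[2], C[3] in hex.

C[1] = 0xB, C[2] = 0x2, C[3] = 0xA

C[1]: T = 0x3, S = E(K, T) = 0xC; 0x7 ⊕ 0xC = 0xB.
C[2]: T = 0x4, S = E(K, T) = 0xD; 0xF ⊕ 0xD = 0x2.
C[3]: T = 0x5, S = E(K, T) = 0xE; 0x4 ⊕ 0xE = 0xA.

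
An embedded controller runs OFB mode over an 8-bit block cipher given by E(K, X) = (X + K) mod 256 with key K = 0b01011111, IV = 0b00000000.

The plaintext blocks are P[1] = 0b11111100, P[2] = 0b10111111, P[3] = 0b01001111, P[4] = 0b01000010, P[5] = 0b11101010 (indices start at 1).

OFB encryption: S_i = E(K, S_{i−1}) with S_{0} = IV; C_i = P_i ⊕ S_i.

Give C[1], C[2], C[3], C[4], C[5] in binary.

C[1] = 0b10100011, C[2] = 0b00000001, C[3] = 0b01010010, C[4] = 0b00111110, C[5] = 0b00110001

C[1]: S = E(K, 0b00000000) = 0b01011111; 0b11111100 ⊕ 0b01011111 = 0b10100011.
C[2]: S = E(K, 0b01011111) = 0b10111110; 0b10111111 ⊕ 0b10111110 = 0b00000001.
C[3]: S = E(K, 0b10111110) = 0b00011101; 0b01001111 ⊕ 0b00011101 = 0b01010010.
C[4]: S = E(K, 0b00011101) = 0b01111100; 0b01000010 ⊕ 0b01111100 = 0b00111110.
C[5]: S = E(K, 0b01111100) = 0b11011011; 0b11101010 ⊕ 0b11011011 = 0b00110001.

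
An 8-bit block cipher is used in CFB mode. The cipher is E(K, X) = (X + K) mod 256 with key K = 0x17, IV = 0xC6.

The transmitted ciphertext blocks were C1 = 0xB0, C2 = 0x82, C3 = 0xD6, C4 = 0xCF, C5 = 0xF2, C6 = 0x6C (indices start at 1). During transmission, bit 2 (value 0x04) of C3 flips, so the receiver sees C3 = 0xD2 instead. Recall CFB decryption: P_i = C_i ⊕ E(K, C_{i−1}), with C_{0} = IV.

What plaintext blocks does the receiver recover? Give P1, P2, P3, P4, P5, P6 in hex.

P1 = 0x6D, P2 = 0x45, P3 = 0x4B, P4 = 0x26, P5 = 0x14, P6 = 0x65

Only C3 changed, to 0xD2. In CFB, a change in C_i flips the same bit in P_i and garbles P_{i+1}. Decrypting the received ciphertext:
P1: E(K, 0xC6) = 0xDD; 0xB0 ⊕ 0xDD = 0x6D.
P2: E(K, 0xB0) = 0xC7; 0x82 ⊕ 0xC7 = 0x45.
P3: E(K, 0x82) = 0x99; 0xD2 ⊕ 0x99 = 0x4B.
P4: E(K, 0xD2) = 0xE9; 0xCF ⊕ 0xE9 = 0x26.
P5: E(K, 0xCF) = 0xE6; 0xF2 ⊕ 0xE6 = 0x14.
P6: E(K, 0xF2) = 0x09; 0x6C ⊕ 0x09 = 0x65.
Blocks that differ from the original plaintext: P3, P4.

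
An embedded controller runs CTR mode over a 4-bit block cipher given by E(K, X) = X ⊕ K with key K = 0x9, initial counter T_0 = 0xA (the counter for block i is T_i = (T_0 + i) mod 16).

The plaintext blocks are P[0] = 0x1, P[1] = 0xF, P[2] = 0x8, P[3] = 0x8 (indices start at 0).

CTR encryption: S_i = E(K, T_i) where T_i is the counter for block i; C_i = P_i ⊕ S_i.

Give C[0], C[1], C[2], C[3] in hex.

C[0]: T = 0xA, S = E(K, T) = 0x3; 0x1 ⊕ 0x3 = 0x2.
C[1]: T = 0xB, S = E(K, T) = 0x2; 0xF ⊕ 0x2 = 0xD.
C[2]: T = 0xC, S = E(K, T) = 0x5; 0x8 ⊕ 0x5 = 0xD.
C[3]: T = 0xD, S = E(K, T) = 0x4; 0x8 ⊕ 0x4 = 0xC.

C[0] = 0x2, C[1] = 0xD, C[2] = 0xD, C[3] = 0xC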